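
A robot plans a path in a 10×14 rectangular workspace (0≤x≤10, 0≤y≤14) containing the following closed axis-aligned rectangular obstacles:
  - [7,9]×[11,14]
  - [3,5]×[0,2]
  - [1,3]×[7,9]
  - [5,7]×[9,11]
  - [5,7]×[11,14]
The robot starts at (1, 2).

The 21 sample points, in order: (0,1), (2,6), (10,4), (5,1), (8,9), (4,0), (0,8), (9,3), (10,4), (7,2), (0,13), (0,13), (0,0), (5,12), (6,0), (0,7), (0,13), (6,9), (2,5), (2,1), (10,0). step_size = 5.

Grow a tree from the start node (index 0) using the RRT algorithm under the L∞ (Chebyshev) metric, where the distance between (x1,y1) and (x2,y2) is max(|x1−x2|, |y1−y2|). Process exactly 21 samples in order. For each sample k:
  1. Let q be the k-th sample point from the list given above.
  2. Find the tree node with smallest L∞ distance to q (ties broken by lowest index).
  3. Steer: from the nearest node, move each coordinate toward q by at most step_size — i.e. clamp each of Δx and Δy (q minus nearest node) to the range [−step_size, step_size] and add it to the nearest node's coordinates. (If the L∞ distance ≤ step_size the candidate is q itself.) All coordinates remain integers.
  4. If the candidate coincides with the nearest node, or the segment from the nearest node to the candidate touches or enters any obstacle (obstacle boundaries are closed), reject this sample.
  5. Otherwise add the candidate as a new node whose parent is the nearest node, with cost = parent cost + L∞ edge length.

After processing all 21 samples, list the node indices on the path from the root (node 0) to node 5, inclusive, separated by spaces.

Path: 0 2 3 5

1. q=(0,1) nearest=0 d=1 new=(0,1) → add node 1 parent=0 cost=1
2. q=(2,6) nearest=0 d=4 new=(2,6) → add node 2 parent=0 cost=4
3. q=(10,4) nearest=2 d=8 new=(7,4) → add node 3 parent=2 cost=9
4. q=(5,1) nearest=3 d=3 new=(5,1) → blocked by [3,5]×[0,2], reject
5. q=(8,9) nearest=3 d=5 new=(8,9) → add node 4 parent=3 cost=14
6. q=(4,0) nearest=0 d=3 new=(4,0) → blocked by [3,5]×[0,2], reject
7. q=(0,8) nearest=2 d=2 new=(0,8) → blocked by [1,3]×[7,9], reject
8. q=(9,3) nearest=3 d=2 new=(9,3) → add node 5 parent=3 cost=11
9. q=(10,4) nearest=5 d=1 new=(10,4) → add node 6 parent=5 cost=12
10. q=(7,2) nearest=3 d=2 new=(7,2) → add node 7 parent=3 cost=11
11. q=(0,13) nearest=2 d=7 new=(0,11) → blocked by [1,3]×[7,9], reject
12. q=(0,13) nearest=2 d=7 new=(0,11) → blocked by [1,3]×[7,9], reject
13. q=(0,0) nearest=1 d=1 new=(0,0) → add node 8 parent=1 cost=2
14. q=(5,12) nearest=4 d=3 new=(5,12) → blocked by [5,7]×[9,11], reject
15. q=(6,0) nearest=7 d=2 new=(6,0) → add node 9 parent=7 cost=13
16. q=(0,7) nearest=2 d=2 new=(0,7) → add node 10 parent=2 cost=6
17. q=(0,13) nearest=10 d=6 new=(0,12) → add node 11 parent=10 cost=11
18. q=(6,9) nearest=4 d=2 new=(6,9) → blocked by [5,7]×[9,11], reject
19. q=(2,5) nearest=2 d=1 new=(2,5) → add node 12 parent=2 cost=5
20. q=(2,1) nearest=0 d=1 new=(2,1) → add node 13 parent=0 cost=1
21. q=(10,0) nearest=5 d=3 new=(10,0) → add node 14 parent=5 cost=14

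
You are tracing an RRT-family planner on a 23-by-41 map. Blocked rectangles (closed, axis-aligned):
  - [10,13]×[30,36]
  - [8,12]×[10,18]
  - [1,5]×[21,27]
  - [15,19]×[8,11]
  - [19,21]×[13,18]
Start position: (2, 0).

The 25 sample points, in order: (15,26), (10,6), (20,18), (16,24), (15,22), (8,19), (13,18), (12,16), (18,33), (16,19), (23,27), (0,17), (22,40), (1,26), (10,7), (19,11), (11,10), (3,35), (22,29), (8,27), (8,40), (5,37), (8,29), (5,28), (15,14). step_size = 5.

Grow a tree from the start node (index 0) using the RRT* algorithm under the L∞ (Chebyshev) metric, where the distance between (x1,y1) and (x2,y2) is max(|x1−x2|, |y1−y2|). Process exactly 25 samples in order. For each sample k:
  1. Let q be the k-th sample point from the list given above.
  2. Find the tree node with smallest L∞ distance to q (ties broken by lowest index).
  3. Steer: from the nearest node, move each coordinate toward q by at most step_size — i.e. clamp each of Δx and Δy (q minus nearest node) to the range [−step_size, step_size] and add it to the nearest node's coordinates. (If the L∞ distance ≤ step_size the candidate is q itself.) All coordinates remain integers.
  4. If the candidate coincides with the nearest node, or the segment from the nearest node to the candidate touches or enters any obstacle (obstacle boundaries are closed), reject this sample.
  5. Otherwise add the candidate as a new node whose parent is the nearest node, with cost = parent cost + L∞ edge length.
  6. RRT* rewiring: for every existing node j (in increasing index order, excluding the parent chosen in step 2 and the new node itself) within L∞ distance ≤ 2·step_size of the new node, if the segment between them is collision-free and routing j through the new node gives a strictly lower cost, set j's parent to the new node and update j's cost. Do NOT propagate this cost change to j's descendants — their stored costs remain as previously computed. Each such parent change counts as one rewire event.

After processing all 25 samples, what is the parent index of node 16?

Parent of node 16: 3

1. q=(15,26) nearest=0 d=26 new=(7,5) → add node 1 parent=0 cost=5
2. q=(10,6) nearest=1 d=3 new=(10,6) → add node 2 parent=1 cost=8
3. q=(20,18) nearest=2 d=12 new=(15,11) → blocked by [15,19]×[8,11], reject
4. q=(16,24) nearest=2 d=18 new=(15,11) → blocked by [15,19]×[8,11], reject
5. q=(15,22) nearest=2 d=16 new=(15,11) → blocked by [15,19]×[8,11], reject
6. q=(8,19) nearest=2 d=13 new=(8,11) → blocked by [8,12]×[10,18], reject
7. q=(13,18) nearest=2 d=12 new=(13,11) → add node 3 parent=2 cost=13
8. q=(12,16) nearest=3 d=5 new=(12,16) → blocked by [8,12]×[10,18], reject
9. q=(18,33) nearest=3 d=22 new=(18,16) → add node 4 parent=3 cost=18
10. q=(16,19) nearest=4 d=3 new=(16,19) → add node 5 parent=4 cost=21
11. q=(23,27) nearest=5 d=8 new=(21,24) → add node 6 parent=5 cost=26
12. q=(0,17) nearest=2 d=11 new=(5,11) → add node 7 parent=2 cost=13
13. q=(22,40) nearest=6 d=16 new=(22,29) → add node 8 parent=6 cost=31
14. q=(1,26) nearest=3 d=15 new=(8,16) → blocked by [8,12]×[10,18], reject
15. q=(10,7) nearest=2 d=1 new=(10,7) → add node 9 parent=2 cost=9
16. q=(19,11) nearest=4 d=5 new=(19,11) → blocked by [15,19]×[8,11], reject
17. q=(11,10) nearest=3 d=2 new=(11,10) → blocked by [8,12]×[10,18], reject
18. q=(3,35) nearest=5 d=16 new=(11,24) → add node 10 parent=5 cost=26
19. q=(22,29) nearest=8 d=0 → coincident, reject
20. q=(8,27) nearest=10 d=3 new=(8,27) → add node 11 parent=10 cost=29
21. q=(8,40) nearest=11 d=13 new=(8,32) → add node 12 parent=11 cost=34
22. q=(5,37) nearest=12 d=5 new=(5,37) → add node 13 parent=12 cost=39
23. q=(8,29) nearest=11 d=2 new=(8,29) → add node 14 parent=11 cost=31
24. q=(5,28) nearest=11 d=3 new=(5,28) → add node 15 parent=11 cost=32
25. q=(15,14) nearest=3 d=3 new=(15,14) → add node 16 parent=3 cost=16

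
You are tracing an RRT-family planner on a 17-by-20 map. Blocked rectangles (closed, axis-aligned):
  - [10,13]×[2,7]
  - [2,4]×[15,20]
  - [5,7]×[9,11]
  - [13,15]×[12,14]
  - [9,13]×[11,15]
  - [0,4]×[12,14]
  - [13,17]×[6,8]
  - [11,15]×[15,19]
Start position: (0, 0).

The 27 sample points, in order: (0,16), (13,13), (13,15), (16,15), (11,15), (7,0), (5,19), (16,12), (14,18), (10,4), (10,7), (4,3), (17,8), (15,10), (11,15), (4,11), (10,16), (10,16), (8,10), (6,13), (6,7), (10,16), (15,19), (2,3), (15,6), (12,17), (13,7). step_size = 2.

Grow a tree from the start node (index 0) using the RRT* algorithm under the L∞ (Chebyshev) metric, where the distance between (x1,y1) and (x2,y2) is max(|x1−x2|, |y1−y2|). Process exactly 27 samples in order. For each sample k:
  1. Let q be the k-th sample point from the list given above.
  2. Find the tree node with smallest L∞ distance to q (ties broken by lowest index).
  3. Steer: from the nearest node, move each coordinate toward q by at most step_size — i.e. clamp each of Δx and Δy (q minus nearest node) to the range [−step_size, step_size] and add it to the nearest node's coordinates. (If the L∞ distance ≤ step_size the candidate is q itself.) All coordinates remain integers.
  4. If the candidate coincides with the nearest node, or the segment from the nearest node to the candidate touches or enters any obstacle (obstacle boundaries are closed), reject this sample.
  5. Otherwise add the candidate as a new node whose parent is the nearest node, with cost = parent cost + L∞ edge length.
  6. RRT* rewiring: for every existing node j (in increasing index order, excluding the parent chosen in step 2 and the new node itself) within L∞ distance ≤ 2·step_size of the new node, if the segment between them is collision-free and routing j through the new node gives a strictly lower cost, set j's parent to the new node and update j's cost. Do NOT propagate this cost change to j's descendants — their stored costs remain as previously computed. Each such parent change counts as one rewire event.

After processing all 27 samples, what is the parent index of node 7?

Parent of node 7: 5

1. q=(0,16) nearest=0 d=16 new=(0,2) → add node 1 parent=0 cost=2
2. q=(13,13) nearest=0 d=13 new=(2,2) → add node 2 parent=0 cost=2
3. q=(13,15) nearest=1 d=13 new=(2,4) → add node 3 parent=1 cost=4
4. q=(16,15) nearest=2 d=14 new=(4,4) → add node 4 parent=2 cost=4
5. q=(11,15) nearest=3 d=11 new=(4,6) → add node 5 parent=3 cost=6
6. q=(7,0) nearest=4 d=4 new=(6,2) → add node 6 parent=4 cost=6
7. q=(5,19) nearest=5 d=13 new=(5,8) → add node 7 parent=5 cost=8
8. q=(16,12) nearest=6 d=10 new=(8,4) → add node 8 parent=6 cost=8
9. q=(14,18) nearest=7 d=10 new=(7,10) → blocked by [5,7]×[9,11], reject
10. q=(10,4) nearest=8 d=2 new=(10,4) → blocked by [10,13]×[2,7], reject
11. q=(10,7) nearest=8 d=3 new=(10,6) → blocked by [10,13]×[2,7], reject
12. q=(4,3) nearest=4 d=1 new=(4,3) → add node 9 parent=4 cost=5
13. q=(17,8) nearest=8 d=9 new=(10,6) → blocked by [10,13]×[2,7], reject
14. q=(15,10) nearest=8 d=7 new=(10,6) → blocked by [10,13]×[2,7], reject
15. q=(11,15) nearest=7 d=7 new=(7,10) → blocked by [5,7]×[9,11], reject
16. q=(4,11) nearest=7 d=3 new=(4,10) → add node 10 parent=7 cost=10
17. q=(10,16) nearest=10 d=6 new=(6,12) → blocked by [5,7]×[9,11], reject
18. q=(10,16) nearest=10 d=6 new=(6,12) → blocked by [5,7]×[9,11], reject
19. q=(8,10) nearest=7 d=3 new=(7,10) → blocked by [5,7]×[9,11], reject
20. q=(6,13) nearest=10 d=3 new=(6,12) → blocked by [5,7]×[9,11], reject
21. q=(6,7) nearest=7 d=1 new=(6,7) → add node 11 parent=7 cost=9
22. q=(10,16) nearest=10 d=6 new=(6,12) → blocked by [5,7]×[9,11], reject
23. q=(15,19) nearest=7 d=11 new=(7,10) → blocked by [5,7]×[9,11], reject
24. q=(2,3) nearest=2 d=1 new=(2,3) → add node 12 parent=2 cost=3; rewire 11→12 (7<9)
25. q=(15,6) nearest=8 d=7 new=(10,6) → blocked by [10,13]×[2,7], reject
26. q=(12,17) nearest=10 d=8 new=(6,12) → blocked by [5,7]×[9,11], reject
27. q=(13,7) nearest=8 d=5 new=(10,6) → blocked by [10,13]×[2,7], reject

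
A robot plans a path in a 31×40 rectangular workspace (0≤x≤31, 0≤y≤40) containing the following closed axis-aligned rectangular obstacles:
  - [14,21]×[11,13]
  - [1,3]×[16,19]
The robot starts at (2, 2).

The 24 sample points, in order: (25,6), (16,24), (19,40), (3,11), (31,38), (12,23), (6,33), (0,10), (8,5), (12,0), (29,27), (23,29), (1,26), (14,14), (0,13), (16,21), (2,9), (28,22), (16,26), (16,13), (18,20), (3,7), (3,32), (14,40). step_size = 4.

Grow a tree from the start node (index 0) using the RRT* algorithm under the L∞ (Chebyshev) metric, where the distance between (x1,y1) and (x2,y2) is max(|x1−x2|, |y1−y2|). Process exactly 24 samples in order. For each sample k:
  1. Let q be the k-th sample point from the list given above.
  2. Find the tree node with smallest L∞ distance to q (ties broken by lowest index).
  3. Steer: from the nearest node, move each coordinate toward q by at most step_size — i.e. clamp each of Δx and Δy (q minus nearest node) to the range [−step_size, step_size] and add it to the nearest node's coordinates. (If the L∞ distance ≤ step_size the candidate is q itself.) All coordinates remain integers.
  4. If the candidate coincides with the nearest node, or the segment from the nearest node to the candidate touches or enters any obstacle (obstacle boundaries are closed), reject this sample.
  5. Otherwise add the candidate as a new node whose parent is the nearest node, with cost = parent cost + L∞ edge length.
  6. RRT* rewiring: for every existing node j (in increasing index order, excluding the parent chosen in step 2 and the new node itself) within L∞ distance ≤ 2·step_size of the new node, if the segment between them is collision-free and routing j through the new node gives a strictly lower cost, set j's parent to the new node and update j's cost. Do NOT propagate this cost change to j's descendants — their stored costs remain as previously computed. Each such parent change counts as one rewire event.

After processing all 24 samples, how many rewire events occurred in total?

Rewire events: 1

1. q=(25,6) nearest=0 d=23 new=(6,6) → add node 1 parent=0 cost=4
2. q=(16,24) nearest=1 d=18 new=(10,10) → add node 2 parent=1 cost=8
3. q=(19,40) nearest=2 d=30 new=(14,14) → add node 3 parent=2 cost=12
4. q=(3,11) nearest=1 d=5 new=(3,10) → add node 4 parent=1 cost=8
5. q=(31,38) nearest=3 d=24 new=(18,18) → add node 5 parent=3 cost=16
6. q=(12,23) nearest=5 d=6 new=(14,22) → add node 6 parent=5 cost=20
7. q=(6,33) nearest=6 d=11 new=(10,26) → add node 7 parent=6 cost=24
8. q=(0,10) nearest=4 d=3 new=(0,10) → add node 8 parent=4 cost=11
9. q=(8,5) nearest=1 d=2 new=(8,5) → add node 9 parent=1 cost=6
10. q=(12,0) nearest=9 d=5 new=(12,1) → add node 10 parent=9 cost=10
11. q=(29,27) nearest=5 d=11 new=(22,22) → add node 11 parent=5 cost=20
12. q=(23,29) nearest=11 d=7 new=(23,26) → add node 12 parent=11 cost=24
13. q=(1,26) nearest=7 d=9 new=(6,26) → add node 13 parent=7 cost=28
14. q=(14,14) nearest=3 d=0 → coincident, reject
15. q=(0,13) nearest=4 d=3 new=(0,13) → add node 14 parent=4 cost=11
16. q=(16,21) nearest=6 d=2 new=(16,21) → add node 15 parent=6 cost=22
17. q=(2,9) nearest=4 d=1 new=(2,9) → add node 16 parent=4 cost=9
18. q=(28,22) nearest=12 d=5 new=(27,22) → add node 17 parent=12 cost=28
19. q=(16,26) nearest=6 d=4 new=(16,26) → add node 18 parent=6 cost=24
20. q=(16,13) nearest=3 d=2 new=(16,13) → blocked by [14,21]×[11,13], reject
21. q=(18,20) nearest=5 d=2 new=(18,20) → add node 19 parent=5 cost=18; rewire 15→19 (20<22)
22. q=(3,7) nearest=16 d=2 new=(3,7) → add node 20 parent=16 cost=11
23. q=(3,32) nearest=13 d=6 new=(3,30) → add node 21 parent=13 cost=32
24. q=(14,40) nearest=21 d=11 new=(7,34) → add node 22 parent=21 cost=36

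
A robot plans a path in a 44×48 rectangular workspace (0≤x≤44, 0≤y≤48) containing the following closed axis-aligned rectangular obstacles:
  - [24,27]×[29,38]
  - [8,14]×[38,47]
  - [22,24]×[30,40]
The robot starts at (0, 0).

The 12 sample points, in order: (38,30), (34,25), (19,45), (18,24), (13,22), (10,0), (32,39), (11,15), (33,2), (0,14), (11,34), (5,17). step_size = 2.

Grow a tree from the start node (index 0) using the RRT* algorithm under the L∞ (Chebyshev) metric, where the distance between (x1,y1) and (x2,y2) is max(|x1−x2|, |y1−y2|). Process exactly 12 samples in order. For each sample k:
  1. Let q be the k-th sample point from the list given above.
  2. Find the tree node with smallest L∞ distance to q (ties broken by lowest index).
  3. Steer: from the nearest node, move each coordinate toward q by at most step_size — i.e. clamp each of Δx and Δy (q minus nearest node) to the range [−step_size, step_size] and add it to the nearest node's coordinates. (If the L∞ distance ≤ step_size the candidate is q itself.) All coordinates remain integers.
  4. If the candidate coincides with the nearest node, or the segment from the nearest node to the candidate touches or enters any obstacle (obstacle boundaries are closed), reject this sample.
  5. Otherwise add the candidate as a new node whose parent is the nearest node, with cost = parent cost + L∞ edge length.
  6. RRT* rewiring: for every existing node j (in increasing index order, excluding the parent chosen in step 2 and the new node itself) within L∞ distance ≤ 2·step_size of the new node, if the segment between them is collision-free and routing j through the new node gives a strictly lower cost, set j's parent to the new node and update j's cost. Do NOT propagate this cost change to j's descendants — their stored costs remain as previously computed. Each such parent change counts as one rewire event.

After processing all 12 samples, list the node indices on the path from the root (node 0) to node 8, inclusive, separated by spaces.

1. q=(38,30) nearest=0 d=38 new=(2,2) → add node 1 parent=0 cost=2
2. q=(34,25) nearest=1 d=32 new=(4,4) → add node 2 parent=1 cost=4
3. q=(19,45) nearest=2 d=41 new=(6,6) → add node 3 parent=2 cost=6
4. q=(18,24) nearest=3 d=18 new=(8,8) → add node 4 parent=3 cost=8
5. q=(13,22) nearest=4 d=14 new=(10,10) → add node 5 parent=4 cost=10
6. q=(10,0) nearest=2 d=6 new=(6,2) → add node 6 parent=2 cost=6
7. q=(32,39) nearest=5 d=29 new=(12,12) → add node 7 parent=5 cost=12
8. q=(11,15) nearest=7 d=3 new=(11,14) → add node 8 parent=7 cost=14
9. q=(33,2) nearest=7 d=21 new=(14,10) → add node 9 parent=7 cost=14
10. q=(0,14) nearest=3 d=8 new=(4,8) → add node 10 parent=3 cost=8
11. q=(11,34) nearest=8 d=20 new=(11,16) → add node 11 parent=8 cost=16
12. q=(5,17) nearest=8 d=6 new=(9,16) → add node 12 parent=8 cost=16

Path: 0 1 2 3 4 5 7 8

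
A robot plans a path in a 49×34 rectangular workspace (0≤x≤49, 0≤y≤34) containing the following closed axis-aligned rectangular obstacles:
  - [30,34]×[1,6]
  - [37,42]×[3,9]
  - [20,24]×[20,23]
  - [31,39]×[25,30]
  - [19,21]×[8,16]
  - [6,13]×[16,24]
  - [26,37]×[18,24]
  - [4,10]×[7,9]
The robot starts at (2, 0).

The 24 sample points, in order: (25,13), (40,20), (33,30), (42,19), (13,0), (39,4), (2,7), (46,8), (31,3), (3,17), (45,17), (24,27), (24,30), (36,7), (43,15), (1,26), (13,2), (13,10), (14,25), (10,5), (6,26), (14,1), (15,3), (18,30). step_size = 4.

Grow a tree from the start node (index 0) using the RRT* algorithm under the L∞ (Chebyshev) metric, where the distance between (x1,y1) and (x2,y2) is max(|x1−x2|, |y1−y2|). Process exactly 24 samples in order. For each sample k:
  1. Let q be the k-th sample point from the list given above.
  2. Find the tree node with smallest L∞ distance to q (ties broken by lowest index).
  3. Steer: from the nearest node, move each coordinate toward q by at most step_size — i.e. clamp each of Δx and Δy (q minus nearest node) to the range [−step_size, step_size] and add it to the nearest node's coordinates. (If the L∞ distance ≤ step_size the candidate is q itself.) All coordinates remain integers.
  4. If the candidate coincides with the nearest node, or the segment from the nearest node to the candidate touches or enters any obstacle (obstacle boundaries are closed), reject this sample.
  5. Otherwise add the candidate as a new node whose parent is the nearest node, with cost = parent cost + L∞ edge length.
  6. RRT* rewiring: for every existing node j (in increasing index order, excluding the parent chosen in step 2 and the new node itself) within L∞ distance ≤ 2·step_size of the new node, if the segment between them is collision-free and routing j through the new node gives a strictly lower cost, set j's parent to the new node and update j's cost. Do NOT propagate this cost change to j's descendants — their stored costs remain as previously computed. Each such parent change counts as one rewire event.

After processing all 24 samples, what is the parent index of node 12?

1. q=(25,13) nearest=0 d=23 new=(6,4) → add node 1 parent=0 cost=4
2. q=(40,20) nearest=1 d=34 new=(10,8) → blocked by [4,10]×[7,9], reject
3. q=(33,30) nearest=1 d=27 new=(10,8) → blocked by [4,10]×[7,9], reject
4. q=(42,19) nearest=1 d=36 new=(10,8) → blocked by [4,10]×[7,9], reject
5. q=(13,0) nearest=1 d=7 new=(10,0) → add node 2 parent=1 cost=8
6. q=(39,4) nearest=2 d=29 new=(14,4) → add node 3 parent=2 cost=12
7. q=(2,7) nearest=1 d=4 new=(2,7) → add node 4 parent=1 cost=8
8. q=(46,8) nearest=3 d=32 new=(18,8) → add node 5 parent=3 cost=16
9. q=(31,3) nearest=5 d=13 new=(22,4) → add node 6 parent=5 cost=20
10. q=(3,17) nearest=4 d=10 new=(3,11) → add node 7 parent=4 cost=12
11. q=(45,17) nearest=6 d=23 new=(26,8) → add node 8 parent=6 cost=24
12. q=(24,27) nearest=5 d=19 new=(22,12) → blocked by [19,21]×[8,16], reject
13. q=(24,30) nearest=7 d=21 new=(7,15) → add node 9 parent=7 cost=16
14. q=(36,7) nearest=8 d=10 new=(30,7) → add node 10 parent=8 cost=28
15. q=(43,15) nearest=10 d=13 new=(34,11) → add node 11 parent=10 cost=32
16. q=(1,26) nearest=9 d=11 new=(3,19) → blocked by [6,13]×[16,24], reject
17. q=(13,2) nearest=3 d=2 new=(13,2) → add node 12 parent=3 cost=14
18. q=(13,10) nearest=5 d=5 new=(14,10) → add node 13 parent=5 cost=20
19. q=(14,25) nearest=9 d=10 new=(11,19) → blocked by [6,13]×[16,24], reject
20. q=(10,5) nearest=12 d=3 new=(10,5) → add node 14 parent=12 cost=17
21. q=(6,26) nearest=9 d=11 new=(6,19) → blocked by [6,13]×[16,24], reject
22. q=(14,1) nearest=12 d=1 new=(14,1) → add node 15 parent=12 cost=15
23. q=(15,3) nearest=3 d=1 new=(15,3) → add node 16 parent=3 cost=13
24. q=(18,30) nearest=9 d=15 new=(11,19) → blocked by [6,13]×[16,24], reject

Parent of node 12: 3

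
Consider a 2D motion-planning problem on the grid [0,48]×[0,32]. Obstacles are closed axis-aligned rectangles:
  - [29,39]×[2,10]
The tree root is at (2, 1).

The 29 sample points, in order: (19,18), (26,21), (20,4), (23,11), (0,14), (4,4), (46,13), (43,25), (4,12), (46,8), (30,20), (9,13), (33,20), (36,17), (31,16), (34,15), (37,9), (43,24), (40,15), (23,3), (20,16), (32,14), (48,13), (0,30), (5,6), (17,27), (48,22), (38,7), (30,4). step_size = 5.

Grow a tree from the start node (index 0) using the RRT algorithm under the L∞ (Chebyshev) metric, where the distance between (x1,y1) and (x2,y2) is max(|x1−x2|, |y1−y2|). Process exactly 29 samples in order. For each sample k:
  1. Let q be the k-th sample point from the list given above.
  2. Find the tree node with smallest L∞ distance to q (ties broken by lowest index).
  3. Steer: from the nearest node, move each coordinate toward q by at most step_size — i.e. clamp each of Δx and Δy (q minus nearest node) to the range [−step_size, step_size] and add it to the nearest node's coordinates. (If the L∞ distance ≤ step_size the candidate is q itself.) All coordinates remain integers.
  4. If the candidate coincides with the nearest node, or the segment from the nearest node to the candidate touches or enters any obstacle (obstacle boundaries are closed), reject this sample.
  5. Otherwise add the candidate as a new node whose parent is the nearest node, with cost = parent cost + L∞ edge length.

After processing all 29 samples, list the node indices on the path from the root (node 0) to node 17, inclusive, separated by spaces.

1. q=(19,18) nearest=0 d=17 new=(7,6) → add node 1 parent=0 cost=5
2. q=(26,21) nearest=1 d=19 new=(12,11) → add node 2 parent=1 cost=10
3. q=(20,4) nearest=2 d=8 new=(17,6) → add node 3 parent=2 cost=15
4. q=(23,11) nearest=3 d=6 new=(22,11) → add node 4 parent=3 cost=20
5. q=(0,14) nearest=1 d=8 new=(2,11) → add node 5 parent=1 cost=10
6. q=(4,4) nearest=0 d=3 new=(4,4) → add node 6 parent=0 cost=3
7. q=(46,13) nearest=4 d=24 new=(27,13) → add node 7 parent=4 cost=25
8. q=(43,25) nearest=7 d=16 new=(32,18) → add node 8 parent=7 cost=30
9. q=(4,12) nearest=5 d=2 new=(4,12) → add node 9 parent=5 cost=12
10. q=(46,8) nearest=8 d=14 new=(37,13) → add node 10 parent=8 cost=35
11. q=(30,20) nearest=8 d=2 new=(30,20) → add node 11 parent=8 cost=32
12. q=(9,13) nearest=2 d=3 new=(9,13) → add node 12 parent=2 cost=13
13. q=(33,20) nearest=8 d=2 new=(33,20) → add node 13 parent=8 cost=32
14. q=(36,17) nearest=13 d=3 new=(36,17) → add node 14 parent=13 cost=35
15. q=(31,16) nearest=8 d=2 new=(31,16) → add node 15 parent=8 cost=32
16. q=(34,15) nearest=14 d=2 new=(34,15) → add node 16 parent=14 cost=37
17. q=(37,9) nearest=10 d=4 new=(37,9) → blocked by [29,39]×[2,10], reject
18. q=(43,24) nearest=14 d=7 new=(41,22) → add node 17 parent=14 cost=40
19. q=(40,15) nearest=10 d=3 new=(40,15) → add node 18 parent=10 cost=38
20. q=(23,3) nearest=3 d=6 new=(22,3) → add node 19 parent=3 cost=20
21. q=(20,16) nearest=4 d=5 new=(20,16) → add node 20 parent=4 cost=25
22. q=(32,14) nearest=15 d=2 new=(32,14) → add node 21 parent=15 cost=34
23. q=(48,13) nearest=18 d=8 new=(45,13) → add node 22 parent=18 cost=43
24. q=(0,30) nearest=12 d=17 new=(4,18) → add node 23 parent=12 cost=18
25. q=(5,6) nearest=1 d=2 new=(5,6) → add node 24 parent=1 cost=7
26. q=(17,27) nearest=20 d=11 new=(17,21) → add node 25 parent=20 cost=30
27. q=(48,22) nearest=17 d=7 new=(46,22) → add node 26 parent=17 cost=45
28. q=(38,7) nearest=10 d=6 new=(38,8) → blocked by [29,39]×[2,10], reject
29. q=(30,4) nearest=4 d=8 new=(27,6) → add node 27 parent=4 cost=25

Path: 0 1 2 3 4 7 8 13 14 17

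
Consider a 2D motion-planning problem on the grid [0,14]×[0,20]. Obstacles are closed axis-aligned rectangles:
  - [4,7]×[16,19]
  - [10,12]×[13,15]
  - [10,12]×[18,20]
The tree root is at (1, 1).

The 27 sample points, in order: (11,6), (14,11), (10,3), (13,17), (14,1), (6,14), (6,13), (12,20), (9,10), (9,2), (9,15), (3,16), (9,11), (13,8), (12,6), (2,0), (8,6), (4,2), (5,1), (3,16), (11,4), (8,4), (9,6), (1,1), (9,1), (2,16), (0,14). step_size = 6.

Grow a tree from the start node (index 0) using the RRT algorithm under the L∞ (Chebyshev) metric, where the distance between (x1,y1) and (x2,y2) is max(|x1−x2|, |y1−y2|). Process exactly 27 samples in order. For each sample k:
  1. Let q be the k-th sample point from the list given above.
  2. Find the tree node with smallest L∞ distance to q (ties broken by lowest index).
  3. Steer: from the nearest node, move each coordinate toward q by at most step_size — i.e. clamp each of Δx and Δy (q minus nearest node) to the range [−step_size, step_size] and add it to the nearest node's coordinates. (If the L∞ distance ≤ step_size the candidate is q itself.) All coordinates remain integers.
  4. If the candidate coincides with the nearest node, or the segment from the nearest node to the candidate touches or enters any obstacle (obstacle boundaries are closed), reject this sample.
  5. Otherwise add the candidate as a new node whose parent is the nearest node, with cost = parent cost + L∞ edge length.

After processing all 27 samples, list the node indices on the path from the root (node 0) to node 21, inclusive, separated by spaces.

1. q=(11,6) nearest=0 d=10 new=(7,6) → add node 1 parent=0 cost=6
2. q=(14,11) nearest=1 d=7 new=(13,11) → add node 2 parent=1 cost=12
3. q=(10,3) nearest=1 d=3 new=(10,3) → add node 3 parent=1 cost=9
4. q=(13,17) nearest=2 d=6 new=(13,17) → add node 4 parent=2 cost=18
5. q=(14,1) nearest=3 d=4 new=(14,1) → add node 5 parent=3 cost=13
6. q=(6,14) nearest=2 d=7 new=(7,14) → add node 6 parent=2 cost=18
7. q=(6,13) nearest=6 d=1 new=(6,13) → add node 7 parent=6 cost=19
8. q=(12,20) nearest=4 d=3 new=(12,20) → blocked by [10,12]×[18,20], reject
9. q=(9,10) nearest=7 d=3 new=(9,10) → add node 8 parent=7 cost=22
10. q=(9,2) nearest=3 d=1 new=(9,2) → add node 9 parent=3 cost=10
11. q=(9,15) nearest=6 d=2 new=(9,15) → add node 10 parent=6 cost=20
12. q=(3,16) nearest=7 d=3 new=(3,16) → add node 11 parent=7 cost=22
13. q=(9,11) nearest=8 d=1 new=(9,11) → add node 12 parent=8 cost=23
14. q=(13,8) nearest=2 d=3 new=(13,8) → add node 13 parent=2 cost=15
15. q=(12,6) nearest=13 d=2 new=(12,6) → add node 14 parent=13 cost=17
16. q=(2,0) nearest=0 d=1 new=(2,0) → add node 15 parent=0 cost=1
17. q=(8,6) nearest=1 d=1 new=(8,6) → add node 16 parent=1 cost=7
18. q=(4,2) nearest=15 d=2 new=(4,2) → add node 17 parent=15 cost=3
19. q=(5,1) nearest=17 d=1 new=(5,1) → add node 18 parent=17 cost=4
20. q=(3,16) nearest=11 d=0 → coincident, reject
21. q=(11,4) nearest=3 d=1 new=(11,4) → add node 19 parent=3 cost=10
22. q=(8,4) nearest=1 d=2 new=(8,4) → add node 20 parent=1 cost=8
23. q=(9,6) nearest=16 d=1 new=(9,6) → add node 21 parent=16 cost=8
24. q=(1,1) nearest=0 d=0 → coincident, reject
25. q=(9,1) nearest=9 d=1 new=(9,1) → add node 22 parent=9 cost=11
26. q=(2,16) nearest=11 d=1 new=(2,16) → add node 23 parent=11 cost=23
27. q=(0,14) nearest=23 d=2 new=(0,14) → add node 24 parent=23 cost=25

Path: 0 1 16 21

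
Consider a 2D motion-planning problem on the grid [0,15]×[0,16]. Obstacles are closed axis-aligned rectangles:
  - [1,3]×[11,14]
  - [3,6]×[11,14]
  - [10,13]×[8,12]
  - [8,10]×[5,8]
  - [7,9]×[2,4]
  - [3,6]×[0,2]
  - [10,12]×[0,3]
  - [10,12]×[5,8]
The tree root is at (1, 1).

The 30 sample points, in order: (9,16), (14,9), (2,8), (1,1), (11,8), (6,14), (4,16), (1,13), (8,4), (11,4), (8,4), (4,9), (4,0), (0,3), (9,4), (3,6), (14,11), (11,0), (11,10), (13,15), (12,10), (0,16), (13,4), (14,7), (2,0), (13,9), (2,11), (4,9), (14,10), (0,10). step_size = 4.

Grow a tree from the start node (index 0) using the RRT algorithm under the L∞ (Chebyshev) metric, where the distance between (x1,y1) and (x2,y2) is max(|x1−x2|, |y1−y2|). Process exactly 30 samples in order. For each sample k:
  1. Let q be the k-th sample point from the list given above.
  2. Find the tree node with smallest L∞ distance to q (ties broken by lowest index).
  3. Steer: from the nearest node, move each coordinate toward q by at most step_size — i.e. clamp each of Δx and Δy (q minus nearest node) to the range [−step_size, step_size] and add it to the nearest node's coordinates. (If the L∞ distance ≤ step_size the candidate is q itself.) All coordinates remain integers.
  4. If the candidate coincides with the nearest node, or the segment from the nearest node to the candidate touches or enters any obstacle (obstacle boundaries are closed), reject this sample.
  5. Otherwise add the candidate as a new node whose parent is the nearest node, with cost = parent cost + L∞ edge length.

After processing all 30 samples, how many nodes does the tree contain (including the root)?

Node count: 8

1. q=(9,16) nearest=0 d=15 new=(5,5) → add node 1 parent=0 cost=4
2. q=(14,9) nearest=1 d=9 new=(9,9) → blocked by [8,10]×[5,8], reject
3. q=(2,8) nearest=1 d=3 new=(2,8) → add node 2 parent=1 cost=7
4. q=(1,1) nearest=0 d=0 → coincident, reject
5. q=(11,8) nearest=1 d=6 new=(9,8) → blocked by [8,10]×[5,8], reject
6. q=(6,14) nearest=2 d=6 new=(6,12) → blocked by [3,6]×[11,14], reject
7. q=(4,16) nearest=2 d=8 new=(4,12) → blocked by [3,6]×[11,14], reject
8. q=(1,13) nearest=2 d=5 new=(1,12) → blocked by [1,3]×[11,14], reject
9. q=(8,4) nearest=1 d=3 new=(8,4) → blocked by [7,9]×[2,4], reject
10. q=(11,4) nearest=1 d=6 new=(9,4) → blocked by [7,9]×[2,4], reject
11. q=(8,4) nearest=1 d=3 new=(8,4) → blocked by [7,9]×[2,4], reject
12. q=(4,9) nearest=2 d=2 new=(4,9) → add node 3 parent=2 cost=9
13. q=(4,0) nearest=0 d=3 new=(4,0) → blocked by [3,6]×[0,2], reject
14. q=(0,3) nearest=0 d=2 new=(0,3) → add node 4 parent=0 cost=2
15. q=(9,4) nearest=1 d=4 new=(9,4) → blocked by [7,9]×[2,4], reject
16. q=(3,6) nearest=1 d=2 new=(3,6) → add node 5 parent=1 cost=6
17. q=(14,11) nearest=1 d=9 new=(9,9) → blocked by [8,10]×[5,8], reject
18. q=(11,0) nearest=1 d=6 new=(9,1) → blocked by [7,9]×[2,4], reject
19. q=(11,10) nearest=1 d=6 new=(9,9) → blocked by [8,10]×[5,8], reject
20. q=(13,15) nearest=3 d=9 new=(8,13) → blocked by [3,6]×[11,14], reject
21. q=(12,10) nearest=1 d=7 new=(9,9) → blocked by [8,10]×[5,8], reject
22. q=(0,16) nearest=3 d=7 new=(0,13) → blocked by [1,3]×[11,14], reject
23. q=(13,4) nearest=1 d=8 new=(9,4) → blocked by [7,9]×[2,4], reject
24. q=(14,7) nearest=1 d=9 new=(9,7) → blocked by [8,10]×[5,8], reject
25. q=(2,0) nearest=0 d=1 new=(2,0) → add node 6 parent=0 cost=1
26. q=(13,9) nearest=1 d=8 new=(9,9) → blocked by [8,10]×[5,8], reject
27. q=(2,11) nearest=3 d=2 new=(2,11) → blocked by [1,3]×[11,14], reject
28. q=(4,9) nearest=3 d=0 → coincident, reject
29. q=(14,10) nearest=1 d=9 new=(9,9) → blocked by [8,10]×[5,8], reject
30. q=(0,10) nearest=2 d=2 new=(0,10) → add node 7 parent=2 cost=9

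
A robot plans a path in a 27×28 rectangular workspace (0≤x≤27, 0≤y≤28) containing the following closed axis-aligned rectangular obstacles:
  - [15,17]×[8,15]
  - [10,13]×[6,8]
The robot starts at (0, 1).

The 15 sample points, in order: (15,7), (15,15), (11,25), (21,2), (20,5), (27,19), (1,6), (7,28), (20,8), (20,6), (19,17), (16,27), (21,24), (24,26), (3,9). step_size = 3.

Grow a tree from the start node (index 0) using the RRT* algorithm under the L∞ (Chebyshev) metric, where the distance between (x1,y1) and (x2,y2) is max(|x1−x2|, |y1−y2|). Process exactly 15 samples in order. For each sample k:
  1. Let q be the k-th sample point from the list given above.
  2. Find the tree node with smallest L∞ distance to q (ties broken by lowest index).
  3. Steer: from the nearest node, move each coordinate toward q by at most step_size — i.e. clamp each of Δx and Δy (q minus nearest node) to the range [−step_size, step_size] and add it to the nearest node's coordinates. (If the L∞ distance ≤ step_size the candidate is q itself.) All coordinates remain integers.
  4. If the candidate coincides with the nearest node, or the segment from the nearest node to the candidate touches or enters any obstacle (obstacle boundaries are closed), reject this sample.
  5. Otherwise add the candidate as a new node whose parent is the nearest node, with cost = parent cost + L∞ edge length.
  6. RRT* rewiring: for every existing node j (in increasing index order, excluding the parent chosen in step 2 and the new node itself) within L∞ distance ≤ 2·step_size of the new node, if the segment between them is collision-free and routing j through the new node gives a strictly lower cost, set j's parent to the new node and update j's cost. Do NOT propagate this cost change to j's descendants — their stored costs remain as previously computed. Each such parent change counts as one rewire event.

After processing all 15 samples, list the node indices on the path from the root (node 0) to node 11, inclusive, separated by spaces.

1. q=(15,7) nearest=0 d=15 new=(3,4) → add node 1 parent=0 cost=3
2. q=(15,15) nearest=1 d=12 new=(6,7) → add node 2 parent=1 cost=6
3. q=(11,25) nearest=2 d=18 new=(9,10) → add node 3 parent=2 cost=9
4. q=(21,2) nearest=3 d=12 new=(12,7) → blocked by [10,13]×[6,8], reject
5. q=(20,5) nearest=3 d=11 new=(12,7) → blocked by [10,13]×[6,8], reject
6. q=(27,19) nearest=3 d=18 new=(12,13) → add node 4 parent=3 cost=12
7. q=(1,6) nearest=1 d=2 new=(1,6) → add node 5 parent=1 cost=5
8. q=(7,28) nearest=4 d=15 new=(9,16) → add node 6 parent=4 cost=15
9. q=(20,8) nearest=4 d=8 new=(15,10) → blocked by [15,17]×[8,15], reject
10. q=(20,6) nearest=4 d=8 new=(15,10) → blocked by [15,17]×[8,15], reject
11. q=(19,17) nearest=4 d=7 new=(15,16) → add node 7 parent=4 cost=15
12. q=(16,27) nearest=6 d=11 new=(12,19) → add node 8 parent=6 cost=18
13. q=(21,24) nearest=7 d=8 new=(18,19) → add node 9 parent=7 cost=18
14. q=(24,26) nearest=9 d=7 new=(21,22) → add node 10 parent=9 cost=21
15. q=(3,9) nearest=2 d=3 new=(3,9) → add node 11 parent=2 cost=9

Path: 0 1 2 11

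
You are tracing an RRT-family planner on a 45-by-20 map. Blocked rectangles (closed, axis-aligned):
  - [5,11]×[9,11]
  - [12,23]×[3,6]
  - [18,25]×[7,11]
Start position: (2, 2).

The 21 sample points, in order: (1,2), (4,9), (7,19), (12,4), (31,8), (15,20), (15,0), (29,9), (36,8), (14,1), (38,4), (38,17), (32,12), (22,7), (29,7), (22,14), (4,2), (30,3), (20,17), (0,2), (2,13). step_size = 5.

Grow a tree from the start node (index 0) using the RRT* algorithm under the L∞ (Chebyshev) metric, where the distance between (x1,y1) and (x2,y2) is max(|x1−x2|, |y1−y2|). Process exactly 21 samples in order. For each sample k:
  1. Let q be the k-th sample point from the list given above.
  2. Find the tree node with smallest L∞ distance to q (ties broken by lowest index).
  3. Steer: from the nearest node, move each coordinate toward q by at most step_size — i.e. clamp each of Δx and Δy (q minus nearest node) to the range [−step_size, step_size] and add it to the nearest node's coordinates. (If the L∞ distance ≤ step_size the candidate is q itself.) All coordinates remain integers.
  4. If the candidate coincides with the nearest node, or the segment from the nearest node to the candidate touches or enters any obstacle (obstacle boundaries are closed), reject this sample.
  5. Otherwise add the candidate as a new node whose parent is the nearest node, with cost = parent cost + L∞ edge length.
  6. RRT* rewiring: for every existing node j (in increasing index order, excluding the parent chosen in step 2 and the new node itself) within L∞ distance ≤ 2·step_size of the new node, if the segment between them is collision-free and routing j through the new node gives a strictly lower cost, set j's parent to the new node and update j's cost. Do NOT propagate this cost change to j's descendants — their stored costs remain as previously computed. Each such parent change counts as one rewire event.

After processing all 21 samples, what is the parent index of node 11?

Parent of node 11: 8

1. q=(1,2) nearest=0 d=1 new=(1,2) → add node 1 parent=0 cost=1
2. q=(4,9) nearest=0 d=7 new=(4,7) → add node 2 parent=0 cost=5
3. q=(7,19) nearest=2 d=12 new=(7,12) → blocked by [5,11]×[9,11], reject
4. q=(12,4) nearest=2 d=8 new=(9,4) → add node 3 parent=2 cost=10
5. q=(31,8) nearest=3 d=22 new=(14,8) → add node 4 parent=3 cost=15
6. q=(15,20) nearest=4 d=12 new=(15,13) → add node 5 parent=4 cost=20
7. q=(15,0) nearest=3 d=6 new=(14,0) → add node 6 parent=3 cost=15
8. q=(29,9) nearest=5 d=14 new=(20,9) → blocked by [18,25]×[7,11], reject
9. q=(36,8) nearest=5 d=21 new=(20,8) → blocked by [18,25]×[7,11], reject
10. q=(14,1) nearest=6 d=1 new=(14,1) → add node 7 parent=6 cost=16
11. q=(38,4) nearest=5 d=23 new=(20,8) → blocked by [18,25]×[7,11], reject
12. q=(38,17) nearest=5 d=23 new=(20,17) → add node 8 parent=5 cost=25
13. q=(32,12) nearest=8 d=12 new=(25,12) → add node 9 parent=8 cost=30
14. q=(22,7) nearest=9 d=5 new=(22,7) → blocked by [18,25]×[7,11], reject
15. q=(29,7) nearest=9 d=5 new=(29,7) → add node 10 parent=9 cost=35
16. q=(22,14) nearest=8 d=3 new=(22,14) → add node 11 parent=8 cost=28
17. q=(4,2) nearest=0 d=2 new=(4,2) → add node 12 parent=0 cost=2; rewire 3→12 (7<10); rewire 4→12 (12<15); rewire 6→12 (12<15); rewire 7→12 (12<16)
18. q=(30,3) nearest=10 d=4 new=(30,3) → add node 13 parent=10 cost=39
19. q=(20,17) nearest=8 d=0 → coincident, reject
20. q=(0,2) nearest=1 d=1 new=(0,2) → add node 14 parent=1 cost=2
21. q=(2,13) nearest=2 d=6 new=(2,12) → add node 15 parent=2 cost=10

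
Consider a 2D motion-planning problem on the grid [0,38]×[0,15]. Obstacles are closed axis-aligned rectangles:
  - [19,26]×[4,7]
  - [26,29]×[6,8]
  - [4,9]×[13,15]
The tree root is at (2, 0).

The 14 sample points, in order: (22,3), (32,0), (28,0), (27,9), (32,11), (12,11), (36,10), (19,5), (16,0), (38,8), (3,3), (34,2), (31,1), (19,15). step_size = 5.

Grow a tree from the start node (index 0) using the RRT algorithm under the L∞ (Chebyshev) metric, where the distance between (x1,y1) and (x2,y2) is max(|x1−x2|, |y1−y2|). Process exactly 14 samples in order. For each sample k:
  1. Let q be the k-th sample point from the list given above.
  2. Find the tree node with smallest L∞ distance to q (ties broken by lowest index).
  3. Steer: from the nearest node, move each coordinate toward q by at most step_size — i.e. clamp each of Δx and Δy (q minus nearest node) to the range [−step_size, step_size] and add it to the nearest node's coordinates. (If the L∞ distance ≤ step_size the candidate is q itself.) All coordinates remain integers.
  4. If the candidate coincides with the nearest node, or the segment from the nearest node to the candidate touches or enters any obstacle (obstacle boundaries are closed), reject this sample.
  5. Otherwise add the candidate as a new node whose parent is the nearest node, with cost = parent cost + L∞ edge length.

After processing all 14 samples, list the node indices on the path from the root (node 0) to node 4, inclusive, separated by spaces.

Path: 0 1 4

1. q=(22,3) nearest=0 d=20 new=(7,3) → add node 1 parent=0 cost=5
2. q=(32,0) nearest=1 d=25 new=(12,0) → add node 2 parent=1 cost=10
3. q=(28,0) nearest=2 d=16 new=(17,0) → add node 3 parent=2 cost=15
4. q=(27,9) nearest=3 d=10 new=(22,5) → blocked by [19,26]×[4,7], reject
5. q=(32,11) nearest=3 d=15 new=(22,5) → blocked by [19,26]×[4,7], reject
6. q=(12,11) nearest=1 d=8 new=(12,8) → add node 4 parent=1 cost=10
7. q=(36,10) nearest=3 d=19 new=(22,5) → blocked by [19,26]×[4,7], reject
8. q=(19,5) nearest=3 d=5 new=(19,5) → blocked by [19,26]×[4,7], reject
9. q=(16,0) nearest=3 d=1 new=(16,0) → add node 5 parent=3 cost=16
10. q=(38,8) nearest=3 d=21 new=(22,5) → blocked by [19,26]×[4,7], reject
11. q=(3,3) nearest=0 d=3 new=(3,3) → add node 6 parent=0 cost=3
12. q=(34,2) nearest=3 d=17 new=(22,2) → add node 7 parent=3 cost=20
13. q=(31,1) nearest=7 d=9 new=(27,1) → add node 8 parent=7 cost=25
14. q=(19,15) nearest=4 d=7 new=(17,13) → add node 9 parent=4 cost=15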